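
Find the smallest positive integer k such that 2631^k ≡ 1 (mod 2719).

906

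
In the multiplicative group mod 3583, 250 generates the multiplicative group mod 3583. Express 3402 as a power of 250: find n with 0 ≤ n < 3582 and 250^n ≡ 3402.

1365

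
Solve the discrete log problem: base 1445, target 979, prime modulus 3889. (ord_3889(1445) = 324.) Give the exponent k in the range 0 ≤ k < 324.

283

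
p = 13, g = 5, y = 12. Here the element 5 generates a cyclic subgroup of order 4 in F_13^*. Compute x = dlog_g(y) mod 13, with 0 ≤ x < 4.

Successive powers of 5 modulo 13:
  5^0=1  5^1=5  5^2=12
So 5^2 ≡ 12 (mod 13), giving x = 2.

2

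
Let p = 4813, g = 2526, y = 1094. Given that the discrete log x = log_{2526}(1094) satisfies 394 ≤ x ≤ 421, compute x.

394

Compute 2526^394 mod 4813 = 1094, then multiply by 2526 repeatedly:
  2526^394=1094
Found 1094 at exponent 394.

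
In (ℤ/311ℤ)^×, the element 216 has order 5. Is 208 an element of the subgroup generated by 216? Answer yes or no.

no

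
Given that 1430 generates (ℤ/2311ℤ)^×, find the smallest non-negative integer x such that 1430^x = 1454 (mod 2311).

826

Baby-step giant-step with m = ceil(sqrt(2310)) = 49.
Baby table (1430^j mod 2311 for j=0..48):
  0:1  1:1430  2:1976  3:1638  4:1297  5:1288  6:2284  7:677
  8:2112  9:1994  10:1957  11:2200  12:729  13:209  14:751  15:1626
  16:314  17:686  18:1116  19:1290  20:522  21:7  22:766  23:2277
  24:2222  25:2146  26:2083  27:2122  28:117  29:918  30:92  31:2144
  32:1534  33:481  34:1463  35:635  36:2138  37:2198  38:180  39:879
  40:2097  41:1343  42:49  43:740  44:2073  45:1688  46:1156  47:715
  48:988
Giant step factor: 1430^(-49) ≡ 649 (mod 2311).
Scan 1454·649^i mod 2311 for i = 0, 1, …:
  i=0: 1454   i=1: 758   i=2: 2010   i=3: 1086
  i=4: 2270   i=5: 1123   i=6: 862   i=7: 176
  i=8: 985   i=9: 1429     …   i=15: 844
  i=16: 49
Match at i=16, j=42: x = 16·49 + 42 = 826.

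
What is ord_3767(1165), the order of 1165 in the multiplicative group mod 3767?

1883

The order of 1165 must divide p − 1 = 3766 = 2 · 7 · 269.
Divisors: 1, 2, 7, 14, 269, 538, 1883, 3766.
Check each in increasing order: 1165^1 ≡ 1165;  1165^2 ≡ 1105;  1165^7 ≡ 999;  1165^14 ≡ 3513;  1165^269 ≡ 711;  1165^538 ≡ 743;  1165^1883 ≡ 1.
Smallest exponent giving 1 is 1883.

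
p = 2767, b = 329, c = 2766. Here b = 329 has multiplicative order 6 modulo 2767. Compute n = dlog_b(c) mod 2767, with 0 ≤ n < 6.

3

Successive powers of 329 modulo 2767:
  329^0=1  329^1=329  329^2=328  329^3=2766
So 329^3 ≡ 2766 (mod 2767), giving n = 3.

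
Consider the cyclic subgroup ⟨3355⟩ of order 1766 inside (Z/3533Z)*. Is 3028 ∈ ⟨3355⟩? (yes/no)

3028 ∈ ⟨3355⟩ iff 3028^1766 ≡ 1 (mod 3533), since |⟨3355⟩| = 1766.
3028^1766 mod 3533 = 1.
Since 1 = 1, 3028 lies in the subgroup.

yes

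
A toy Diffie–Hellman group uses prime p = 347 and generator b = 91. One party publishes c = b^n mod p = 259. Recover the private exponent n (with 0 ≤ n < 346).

Baby-step giant-step with m = ceil(sqrt(346)) = 19.
Baby table (91^j mod 347 for j=0..18):
  0:1  1:91  2:300  3:234  4:127  5:106  6:277  7:223
  8:167  9:276  10:132  11:214  12:42  13:5  14:108  15:112
  16:129  17:288  18:183
Giant step factor: 91^(-19) ≡ 231 (mod 347).
Scan 259·231^i mod 347 for i = 0, 1, …:
  i=0: 259   i=1: 145   i=2: 183
Match at i=2, j=18: n = 2·19 + 18 = 56.

56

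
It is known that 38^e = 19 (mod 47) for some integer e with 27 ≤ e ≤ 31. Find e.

27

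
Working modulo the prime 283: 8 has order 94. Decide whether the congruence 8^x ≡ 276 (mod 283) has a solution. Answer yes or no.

276 ∈ ⟨8⟩ iff 276^94 ≡ 1 (mod 283), since |⟨8⟩| = 94.
276^94 mod 283 = 44.
Since 44 ≠ 1, 276 does not lie in the subgroup.

no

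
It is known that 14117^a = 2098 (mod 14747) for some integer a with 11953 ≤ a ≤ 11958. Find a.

Compute 14117^11953 mod 14747 = 2098, then multiply by 14117 repeatedly:
  14117^11953=2098
Found 2098 at exponent 11953.

11953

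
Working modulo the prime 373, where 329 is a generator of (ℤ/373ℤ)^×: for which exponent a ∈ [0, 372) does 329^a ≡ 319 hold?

277

Baby-step giant-step with m = ceil(sqrt(372)) = 20.
Baby table (329^j mod 373 for j=0..19):
  0:1  1:329  2:71  3:233  4:192  5:131  6:204  7:349
  8:310  9:161  10:3  11:241  12:213  13:326  14:203  15:20
  16:239  17:301  18:184  19:110
Giant step factor: 329^(-20) ≡ 83 (mod 373).
Scan 319·83^i mod 373 for i = 0, 1, …:
  i=0: 319   i=1: 367   i=2: 248   i=3: 69
  i=4: 132   i=5: 139   i=6: 347   i=7: 80
  i=8: 299   i=9: 199   i=10: 105   i=11: 136
  i=12: 98   i=13: 301
Match at i=13, j=17: a = 13·20 + 17 = 277.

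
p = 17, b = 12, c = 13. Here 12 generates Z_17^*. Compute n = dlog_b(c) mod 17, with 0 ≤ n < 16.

4

Successive powers of 12 modulo 17:
  12^0=1  12^1=12  12^2=8  12^3=11  12^4=13
So 12^4 ≡ 13 (mod 17), giving n = 4.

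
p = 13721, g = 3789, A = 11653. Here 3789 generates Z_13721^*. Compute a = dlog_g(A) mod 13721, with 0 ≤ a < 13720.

11331

Baby-step giant-step with m = ceil(sqrt(13720)) = 118.
Baby table (3789^j mod 13721 for j=0..117):
  0:1  1:3789  2:4355  3:8453  4:3603  5:13093  6:7962  7:9260
  8:1543  9:1281  10:10196  11:8029  12:2424  13:5187  14:5071  15:4619
  16:7116  17:759  18:8162  19:12405  20:8120  21:4198  22:3583  23:5918
  24:3188  25:4852  26:11809  27:120  28:1887  29:1202  30:12727  31:7009
  32:6966  33:8691  34:13520  35:6787  36:2789  37:2351  38:3010  39:2739
  40:4995  41:4796  42:5440  43:3218  44:8754  45:5249  46:6732  47:209
  48:9804  49:4609  50:10389  51:12093  52:5958  53:3817  54:679  55:6904
  56:7030  57:4209  58:4099  59:12660  60:124  61:3322  62:4901  63:5376
  64:7700  65:4454  66:13097  67:9397  68:12959  69:7913  70:1972  71:7684
  72:12435  73:12022  74:11359  75:10195  76:4240  77:11790  78:10455  79:1468
  80:5247  81:12875  82:5220  83:6619  84:11124  85:11645  86:9890  87:1159
  88:731  89:11838  90:233  91:4693  92:13082  93:7446  94:2518  95:4607
  96:2811  97:3383  98:2773  99:10332  100:1935  101:4701  102:2231  103:1123
  104:1537  105:5989  106:11508  107:12195  108:8248  109:8955  110:12183  111:3943
  112:11579  113:6794  114:1870  115:5394  116:7297  117:518
Giant step factor: 3789^(-118) ≡ 8086 (mod 13721).
Scan 11653·8086^i mod 13721 for i = 0, 1, …:
  i=0: 11653   i=1: 4051   i=2: 4359   i=3: 11346
  i=4: 5150   i=5: 13386   i=6: 7948   i=7: 12085
  i=8: 12069   i=9: 6182     …   i=95: 298
  i=96: 8453
Match at i=96, j=3: a = 96·118 + 3 = 11331.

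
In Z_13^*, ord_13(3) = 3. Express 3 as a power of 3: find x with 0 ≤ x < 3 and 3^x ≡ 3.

1

Successive powers of 3 modulo 13:
  3^0=1  3^1=3
So 3^1 ≡ 3 (mod 13), giving x = 1.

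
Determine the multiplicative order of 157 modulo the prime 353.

176

The order of 157 must divide p − 1 = 352 = 2^5 · 11.
Divisors: 1, 2, 4, 8, 11, 16, 22, 32, 44, 88, 176, 352.
Check each in increasing order: 157^1 ≡ 157;  157^2 ≡ 292;  157^4 ≡ 191;  157^8 ≡ 122;  157^11 ≡ 36;  157^16 ≡ 58;  157^22 ≡ 237;  157^32 ≡ 187;  157^44 ≡ 42;  157^88 ≡ 352;  157^176 ≡ 1.
Smallest exponent giving 1 is 176.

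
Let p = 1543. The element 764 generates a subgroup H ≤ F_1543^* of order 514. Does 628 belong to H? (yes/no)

yes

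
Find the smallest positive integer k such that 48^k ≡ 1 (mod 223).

222

The order of 48 must divide p − 1 = 222 = 2 · 3 · 37.
Divisors: 1, 2, 3, 6, 37, 74, 111, 222.
Check each in increasing order: 48^1 ≡ 48;  48^2 ≡ 74;  48^3 ≡ 207;  48^6 ≡ 33;  48^37 ≡ 184;  48^74 ≡ 183;  48^111 ≡ 222;  48^222 ≡ 1.
Smallest exponent giving 1 is 222.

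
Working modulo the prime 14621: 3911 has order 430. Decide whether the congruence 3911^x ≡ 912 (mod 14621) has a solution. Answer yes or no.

912 ∈ ⟨3911⟩ iff 912^430 ≡ 1 (mod 14621), since |⟨3911⟩| = 430.
912^430 mod 14621 = 1.
Since 1 = 1, 912 lies in the subgroup.

yes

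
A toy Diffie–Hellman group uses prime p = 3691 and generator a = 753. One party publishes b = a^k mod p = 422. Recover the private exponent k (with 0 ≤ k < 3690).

2633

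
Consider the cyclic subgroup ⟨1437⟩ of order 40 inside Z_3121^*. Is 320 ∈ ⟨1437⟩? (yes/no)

no

320 ∈ ⟨1437⟩ iff 320^40 ≡ 1 (mod 3121), since |⟨1437⟩| = 40.
320^40 mod 3121 = 320.
Since 320 ≠ 1, 320 does not lie in the subgroup.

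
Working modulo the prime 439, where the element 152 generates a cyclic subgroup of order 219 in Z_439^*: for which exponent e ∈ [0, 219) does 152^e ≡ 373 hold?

86

Baby-step giant-step with m = ceil(sqrt(219)) = 15.
Baby table (152^j mod 439 for j=0..14):
  0:1  1:152  2:276  3:247  4:229  5:127  6:427  7:371
  8:200  9:109  10:325  11:232  12:144  13:377  14:234
Giant step factor: 152^(-15) ≡ 244 (mod 439).
Scan 373·244^i mod 439 for i = 0, 1, …:
  i=0: 373   i=1: 139   i=2: 113   i=3: 354
  i=4: 332   i=5: 232
Match at i=5, j=11: e = 5·15 + 11 = 86.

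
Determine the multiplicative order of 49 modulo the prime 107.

The order of 49 must divide p − 1 = 106 = 2 · 53.
Divisors: 1, 2, 53, 106.
Check each in increasing order: 49^1 ≡ 49;  49^2 ≡ 47;  49^53 ≡ 1.
Smallest exponent giving 1 is 53.

53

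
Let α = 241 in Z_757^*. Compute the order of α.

84

The order of 241 must divide p − 1 = 756 = 2^2 · 3^3 · 7.
Divisors: 1, 2, 3, 4, 6, 7, 9, 12, 14, 18, 21, 27, 28, 36, 42, 54, 63, 84, 108, 126, 189, 252, 378, 756.
Check each in increasing order: 241^1 ≡ 241;  241^2 ≡ 549;  241^3 ≡ 591;  241^4 ≡ 115;  241^6 ≡ 304;  241^7 ≡ 592;  241^9 ≡ 255;  241^12 ≡ 62;  241^14 ≡ 730;  241^18 ≡ 680;  241^21 ≡ 670;  241^27 ≡ 47;  241^28 ≡ 729;  241^36 ≡ 630;  241^42 ≡ 756;  241^54 ≡ 695;  241^63 ≡ 87;  241^84 ≡ 1.
Smallest exponent giving 1 is 84.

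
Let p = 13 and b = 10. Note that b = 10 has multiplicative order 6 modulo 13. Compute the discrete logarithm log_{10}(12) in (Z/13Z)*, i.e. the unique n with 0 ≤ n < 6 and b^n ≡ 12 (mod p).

Successive powers of 10 modulo 13:
  10^0=1  10^1=10  10^2=9  10^3=12
So 10^3 ≡ 12 (mod 13), giving n = 3.

3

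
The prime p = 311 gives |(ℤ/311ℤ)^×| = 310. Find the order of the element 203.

310

The order of 203 must divide p − 1 = 310 = 2 · 5 · 31.
Divisors: 1, 2, 5, 10, 31, 62, 155, 310.
Check each in increasing order: 203^1 ≡ 203;  203^2 ≡ 157;  203^5 ≡ 68;  203^10 ≡ 270;  203^31 ≡ 305;  203^62 ≡ 36;  203^155 ≡ 310;  203^310 ≡ 1.
Smallest exponent giving 1 is 310.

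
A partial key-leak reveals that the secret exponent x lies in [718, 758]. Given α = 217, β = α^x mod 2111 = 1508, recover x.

Compute 217^718 mod 2111 = 1944, then multiply by 217 repeatedly:
  217^718=1944  217^719=1759  217^720=1723  217^721=244  217^722=173
  217^723=1654  217^724=48  217^725=1972  217^726=1502  217^727=840
  217^728=734  217^729=953  217^730=2034  217^731=179  217^732=845
  217^733=1819  217^734=2077  217^735=1066  217^736=1223  217^737=1516
  217^738=1767  217^739=1348  217^740=1198  217^741=313  217^742=369
  217^743=1966  217^744=200  217^745=1180  217^746=629  217^747=1389
  217^748=1651  217^749=1508
Found 1508 at exponent 749.

749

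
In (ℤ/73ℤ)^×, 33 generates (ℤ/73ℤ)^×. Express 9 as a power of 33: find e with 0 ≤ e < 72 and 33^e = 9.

12

Baby-step giant-step with m = ceil(sqrt(72)) = 9.
Baby table (33^j mod 73 for j=0..8):
  0:1  1:33  2:67  3:21  4:36  5:20  6:3  7:26
  8:55
Giant step factor: 33^(-9) ≡ 51 (mod 73).
Scan 9·51^i mod 73 for i = 0, 1, …:
  i=0: 9   i=1: 21
Match at i=1, j=3: e = 1·9 + 3 = 12.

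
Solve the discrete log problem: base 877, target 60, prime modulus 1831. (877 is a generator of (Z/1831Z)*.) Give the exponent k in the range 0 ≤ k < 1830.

Baby-step giant-step with m = ceil(sqrt(1830)) = 43.
Baby table (877^j mod 1831 for j=0..42):
  0:1  1:877  2:109  3:381  4:895  5:1247  6:512  7:429
  8:878  9:986  10:490  11:1276  12:311  13:1759  14:941  15:1307
  16:33  17:1476  18:1766  19:1587  20:239  21:869  22:417  23:1340
  24:1509  25:1411  26:1522  27:1826  28:1108  29:1286  30:1757  31:1018
  32:1089  33:1102  34:1517  35:1103  36:563  37:1212  38:944  39:276
  40:360  41:788  42:789
Giant step factor: 877^(-43) ≡ 344 (mod 1831).
Scan 60·344^i mod 1831 for i = 0, 1, …:
  i=0: 60   i=1: 499   i=2: 1373   i=3: 1745
  i=4: 1543   i=5: 1633   i=6: 1466   i=7: 779
  i=8: 650   i=9: 218   i=10: 1752   i=11: 289
  i=12: 542   i=13: 1517
Match at i=13, j=34: k = 13·43 + 34 = 593.

593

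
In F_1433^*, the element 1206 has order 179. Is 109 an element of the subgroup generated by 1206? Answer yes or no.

109 ∈ ⟨1206⟩ iff 109^179 ≡ 1 (mod 1433), since |⟨1206⟩| = 179.
109^179 mod 1433 = 1.
Since 1 = 1, 109 lies in the subgroup.

yes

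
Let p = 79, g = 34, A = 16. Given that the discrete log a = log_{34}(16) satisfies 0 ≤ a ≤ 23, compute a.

10

Compute 34^0 mod 79 = 1, then multiply by 34 repeatedly:
  34^0=1  34^1=34  34^2=50  34^3=41  34^4=51
  34^5=75  34^6=22  34^7=37  34^8=73  34^9=33
  34^10=16
Found 16 at exponent 10.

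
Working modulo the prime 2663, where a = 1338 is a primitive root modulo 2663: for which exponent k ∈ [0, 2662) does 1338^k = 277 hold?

177

Baby-step giant-step with m = ceil(sqrt(2662)) = 52.
Baby table (1338^j mod 2663 for j=0..51):
  0:1  1:1338  2:708  3:1939  4:620  5:1367  6:2228  7:1167
  8:928  9:706  10:1926  11:1867  12:152  13:988  14:1096  15:1798
  16:1035  17:70  18:455  19:1626  20:2580  21:792  22:2485  23:1506
  24:1800  25:1048  26:1486  27:1670  28:203  29:2651  30:2585  31:2156
  32:699  33:549  34:2237  35:2557  36:1974  37:2179  38:2180  39:855
  40:1563  41:839  42:1459  43:163  44:2391  45:895  46:1823  47:2529
  48:1792  49:996  50:1148  51:2136
Giant step factor: 1338^(-52) ≡ 1273 (mod 2663).
Scan 277·1273^i mod 2663 for i = 0, 1, …:
  i=0: 277   i=1: 1105   i=2: 601   i=3: 792
Match at i=3, j=21: k = 3·52 + 21 = 177.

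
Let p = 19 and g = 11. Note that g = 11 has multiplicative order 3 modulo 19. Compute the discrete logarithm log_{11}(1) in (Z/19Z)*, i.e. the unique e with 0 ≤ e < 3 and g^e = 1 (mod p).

0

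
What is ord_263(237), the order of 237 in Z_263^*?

262

The order of 237 must divide p − 1 = 262 = 2 · 131.
Divisors: 1, 2, 131, 262.
Check each in increasing order: 237^1 ≡ 237;  237^2 ≡ 150;  237^131 ≡ 262;  237^262 ≡ 1.
Smallest exponent giving 1 is 262.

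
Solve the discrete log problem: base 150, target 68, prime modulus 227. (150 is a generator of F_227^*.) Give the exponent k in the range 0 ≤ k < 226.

103

Baby-step giant-step with m = ceil(sqrt(226)) = 16.
Baby table (150^j mod 227 for j=0..15):
  0:1  1:150  2:27  3:191  4:48  5:163  6:161  7:88
  8:34  9:106  10:10  11:138  12:43  13:94  14:26  15:41
Giant step factor: 150^(-16) ≡ 173 (mod 227).
Scan 68·173^i mod 227 for i = 0, 1, …:
  i=0: 68   i=1: 187   i=2: 117   i=3: 38
  i=4: 218   i=5: 32   i=6: 88
Match at i=6, j=7: k = 6·16 + 7 = 103.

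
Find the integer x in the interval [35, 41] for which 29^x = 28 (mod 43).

37

Compute 29^35 mod 43 = 37, then multiply by 29 repeatedly:
  29^35=37  29^36=41  29^37=28
Found 28 at exponent 37.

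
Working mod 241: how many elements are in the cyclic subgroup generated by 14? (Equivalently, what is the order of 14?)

240

The order of 14 must divide p − 1 = 240 = 2^4 · 3 · 5.
Divisors: 1, 2, 3, 4, 5, 6, 8, 10, 12, 15, 16, 20, 24, 30, 40, 48, 60, 80, 120, 240.
Check each in increasing order: 14^1 ≡ 14;  14^2 ≡ 196;  14^3 ≡ 93;  14^4 ≡ 97;  14^5 ≡ 153;  14^6 ≡ 214;  14^8 ≡ 10;  14^10 ≡ 32;  14^12 ≡ 6;  14^15 ≡ 76;  14^16 ≡ 100;  14^20 ≡ 60;  14^24 ≡ 36;  14^30 ≡ 233;  14^40 ≡ 226;  14^48 ≡ 91;  14^60 ≡ 64;  14^80 ≡ 225;  14^120 ≡ 240;  14^240 ≡ 1.
Smallest exponent giving 1 is 240.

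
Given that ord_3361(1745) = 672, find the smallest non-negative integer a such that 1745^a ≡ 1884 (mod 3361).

36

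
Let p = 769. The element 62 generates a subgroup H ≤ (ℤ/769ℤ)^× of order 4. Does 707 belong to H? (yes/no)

707 ∈ ⟨62⟩ iff 707^4 ≡ 1 (mod 769), since |⟨62⟩| = 4.
707^4 mod 769 = 1.
Since 1 = 1, 707 lies in the subgroup.

yes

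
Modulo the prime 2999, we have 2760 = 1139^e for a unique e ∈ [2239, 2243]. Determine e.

2243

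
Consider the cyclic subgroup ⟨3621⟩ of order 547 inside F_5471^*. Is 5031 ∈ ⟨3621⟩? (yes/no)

5031 ∈ ⟨3621⟩ iff 5031^547 ≡ 1 (mod 5471), since |⟨3621⟩| = 547.
5031^547 mod 5471 = 1.
Since 1 = 1, 5031 lies in the subgroup.

yes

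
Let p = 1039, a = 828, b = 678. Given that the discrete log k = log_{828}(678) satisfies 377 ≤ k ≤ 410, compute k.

377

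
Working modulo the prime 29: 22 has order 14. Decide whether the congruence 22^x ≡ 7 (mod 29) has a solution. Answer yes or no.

⟨22⟩ has order 14; its elements mod 29 are {1, 4, 5, 6, 7, 9, 13, 16, 20, 22, 23, 24, 25, 28}.
7 is in this set.

yes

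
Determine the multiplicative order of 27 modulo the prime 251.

125

The order of 27 must divide p − 1 = 250 = 2 · 5^3.
Divisors: 1, 2, 5, 10, 25, 50, 125, 250.
Check each in increasing order: 27^1 ≡ 27;  27^2 ≡ 227;  27^5 ≡ 241;  27^10 ≡ 100;  27^25 ≡ 149;  27^50 ≡ 113;  27^125 ≡ 1.
Smallest exponent giving 1 is 125.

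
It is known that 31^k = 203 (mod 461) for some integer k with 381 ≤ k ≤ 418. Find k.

Compute 31^381 mod 461 = 271, then multiply by 31 repeatedly:
  31^381=271  31^382=103  31^383=427  31^384=329  31^385=57
  31^386=384  31^387=379  31^388=224  31^389=29  31^390=438
  31^391=209  31^392=25  31^393=314  31^394=53  31^395=260
  31^396=223  31^397=459  31^398=399  31^399=383  31^400=348
  31^401=185  31^402=203
Found 203 at exponent 402.

402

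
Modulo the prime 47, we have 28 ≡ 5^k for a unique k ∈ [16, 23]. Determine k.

Compute 5^16 mod 47 = 17, then multiply by 5 repeatedly:
  5^16=17  5^17=38  5^18=2  5^19=10  5^20=3
  5^21=15  5^22=28
Found 28 at exponent 22.

22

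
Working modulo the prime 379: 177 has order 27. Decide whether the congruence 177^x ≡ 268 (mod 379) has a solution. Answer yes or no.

268 ∈ ⟨177⟩ iff 268^27 ≡ 1 (mod 379), since |⟨177⟩| = 27.
268^27 mod 379 = 1.
Since 1 = 1, 268 lies in the subgroup.

yes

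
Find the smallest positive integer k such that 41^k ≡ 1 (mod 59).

The order of 41 must divide p − 1 = 58 = 2 · 29.
Divisors: 1, 2, 29, 58.
Check each in increasing order: 41^1 ≡ 41;  41^2 ≡ 29;  41^29 ≡ 1.
Smallest exponent giving 1 is 29.

29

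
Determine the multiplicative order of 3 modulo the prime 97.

48

The order of 3 must divide p − 1 = 96 = 2^5 · 3.
Divisors: 1, 2, 3, 4, 6, 8, 12, 16, 24, 32, 48, 96.
Check each in increasing order: 3^1 ≡ 3;  3^2 ≡ 9;  3^3 ≡ 27;  3^4 ≡ 81;  3^6 ≡ 50;  3^8 ≡ 62;  3^12 ≡ 75;  3^16 ≡ 61;  3^24 ≡ 96;  3^32 ≡ 35;  3^48 ≡ 1.
Smallest exponent giving 1 is 48.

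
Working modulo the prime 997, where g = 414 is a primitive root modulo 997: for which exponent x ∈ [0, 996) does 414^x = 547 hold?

669

Baby-step giant-step with m = ceil(sqrt(996)) = 32.
Baby table (414^j mod 997 for j=0..31):
  0:1  1:414  2:909  3:457  4:765  5:661  6:476  7:655
  8:983  9:186  10:235  11:581  12:257  13:716  14:315  15:800
  16:196  17:387  18:698  19:839  20:390  21:943  22:575  23:764
  24:247  25:564  26:198  27:218  28:522  29:756  30:923  31:271
Giant step factor: 414^(-32) ≡ 728 (mod 997).
Scan 547·728^i mod 997 for i = 0, 1, …:
  i=0: 547   i=1: 413   i=2: 567   i=3: 18
  i=4: 143   i=5: 416   i=6: 757   i=7: 752
  i=8: 103   i=9: 209     …   i=19: 883
  i=20: 756
Match at i=20, j=29: x = 20·32 + 29 = 669.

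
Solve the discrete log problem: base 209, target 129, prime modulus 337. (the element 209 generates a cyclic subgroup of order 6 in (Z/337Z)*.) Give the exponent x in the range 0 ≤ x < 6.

5

Successive powers of 209 modulo 337:
  209^0=1  209^1=209  209^2=208  209^3=336  209^4=128  209^5=129
So 209^5 ≡ 129 (mod 337), giving x = 5.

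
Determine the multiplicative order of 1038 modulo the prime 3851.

1925

The order of 1038 must divide p − 1 = 3850 = 2 · 5^2 · 7 · 11.
Divisors: 1, 2, 5, 7, 10, 11, 14, 22, 25, 35, 50, 55, 70, 77, 110, 154, 175, 275, 350, 385, 550, 770, 1925, 3850.
Check each in increasing order: 1038^1 ≡ 1038;  1038^2 ≡ 3015;  1038^5 ≡ 2668;  1038^7 ≡ 3132;  1038^10 ≡ 1576;  1038^11 ≡ 3064;  1038^14 ≡ 927;  1038^22 ≡ 3209;  1038^25 ≡ 2141;  1038^35 ≡ 740;  1038^50 ≡ 1191;  1038^55 ≡ 513;  1038^70 ≡ 758;  1038^77 ≡ 1840;  1038^110 ≡ 1301;  1038^154 ≡ 571;  1038^175 ≡ 3;  1038^275 ≡ 88;  1038^350 ≡ 9;  1038^385 ≡ 2809;  1038^550 ≡ 42;  1038^770 ≡ 3633;  1038^1925 ≡ 1.
Smallest exponent giving 1 is 1925.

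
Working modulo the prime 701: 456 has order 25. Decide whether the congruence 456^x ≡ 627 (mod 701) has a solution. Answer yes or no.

627 ∈ ⟨456⟩ iff 627^25 ≡ 1 (mod 701), since |⟨456⟩| = 25.
627^25 mod 701 = 1.
Since 1 = 1, 627 lies in the subgroup.

yes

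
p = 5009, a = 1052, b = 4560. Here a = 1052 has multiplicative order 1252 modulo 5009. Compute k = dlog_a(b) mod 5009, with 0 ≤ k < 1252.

Baby-step giant-step with m = ceil(sqrt(1252)) = 36.
Baby table (1052^j mod 5009 for j=0..35):
  0:1  1:1052  2:4724  3:720  4:1081  5:169  6:2473  7:1925
  8:1464  9:2365  10:3516  11:2190  12:4749  13:1975  14:3974  15:3142
  16:4453  17:1141  18:3181  19:400  20:44  21:1207  22:2487  23:1626
  24:2483  25:2427  26:3623  27:4556  28:4308  29:3880  30:4434  31:1189
  32:3587  33:1747  34:4550  35:3005
Giant step factor: 1052^(-36) ≡ 888 (mod 5009).
Scan 4560·888^i mod 5009 for i = 0, 1, …:
  i=0: 4560   i=1: 2008   i=2: 4909   i=3: 1362
  i=4: 2287   i=5: 2211   i=6: 4849   i=7: 3181
Match at i=7, j=18: k = 7·36 + 18 = 270.

270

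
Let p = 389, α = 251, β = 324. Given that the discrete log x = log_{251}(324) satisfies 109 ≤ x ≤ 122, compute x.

Compute 251^109 mod 389 = 319, then multiply by 251 repeatedly:
  251^109=319  251^110=324
Found 324 at exponent 110.

110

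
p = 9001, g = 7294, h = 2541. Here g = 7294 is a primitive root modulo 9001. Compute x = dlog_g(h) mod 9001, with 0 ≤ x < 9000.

Baby-step giant-step with m = ceil(sqrt(9000)) = 95.
Baby table (7294^j mod 9001 for j=0..94):
  0:1  1:7294  2:6526  3:3356  4:4945  5:1823  6:2485  7:6577
  8:6309  9:4734  10:1960  11:2652  12:539  13:7030  14:7124  15:8684
  16:1059  17:1488  18:7267  19:7610  20:7174  21:4343  22:3323  23:7270
  24:2489  25:8750  26:5410  27:156  28:3738  29:943  30:1478  31:6335
  32:5357  33:617  34:8899  35:3095  36:422  37:8727  38:8667  39:3075
  40:7559  41:4221  42:4554  43:3186  44:7103  45:8527  46:8029  47:3020
  48:2433  49:5331  50:8995  51:1241  52:5849  53:6867  54:6334  55:7064
  56:3092  57:5543  58:7151  59:7600  60:6242  61:2090  62:5767  63:2825
  64:2261  65:1902  66:2647  67:73  68:1403  69:8346  70:1961  71:945
  72:7065  73:1385  74:3068  75:1506  76:3544  77:8065  78:4575  79:3343
  80:133  81:6995  82:3862  83:5299  84:612  85:8433  86:6469  87:1644
  88:2004  89:8553  90:8652  91:1677  92:8680  93:7887  94:2387
Giant step factor: 7294^(-95) ≡ 3301 (mod 9001).
Scan 2541·3301^i mod 9001 for i = 0, 1, …:
  i=0: 2541   i=1: 7910   i=2: 8010   i=3: 5073
  i=4: 4113   i=5: 3505   i=6: 3720   i=7: 2356
  i=8: 292   i=9: 785     …   i=72: 691
  i=73: 3738
Match at i=73, j=28: x = 73·95 + 28 = 6963.

6963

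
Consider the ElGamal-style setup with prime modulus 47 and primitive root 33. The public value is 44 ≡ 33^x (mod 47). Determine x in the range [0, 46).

Successive powers of 33 modulo 47:
  33^0=1  33^1=33  33^2=8  33^3=29  33^4=17  33^5=44
So 33^5 ≡ 44 (mod 47), giving x = 5.

5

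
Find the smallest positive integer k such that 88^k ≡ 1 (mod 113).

56

The order of 88 must divide p − 1 = 112 = 2^4 · 7.
Divisors: 1, 2, 4, 7, 8, 14, 16, 28, 56, 112.
Check each in increasing order: 88^1 ≡ 88;  88^2 ≡ 60;  88^4 ≡ 97;  88^7 ≡ 44;  88^8 ≡ 30;  88^14 ≡ 15;  88^16 ≡ 109;  88^28 ≡ 112;  88^56 ≡ 1.
Smallest exponent giving 1 is 56.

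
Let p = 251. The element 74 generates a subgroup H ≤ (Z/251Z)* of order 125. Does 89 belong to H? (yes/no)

89 ∈ ⟨74⟩ iff 89^125 ≡ 1 (mod 251), since |⟨74⟩| = 125.
89^125 mod 251 = 1.
Since 1 = 1, 89 lies in the subgroup.

yes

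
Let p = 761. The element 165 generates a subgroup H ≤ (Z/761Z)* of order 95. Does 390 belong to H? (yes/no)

yes

390 ∈ ⟨165⟩ iff 390^95 ≡ 1 (mod 761), since |⟨165⟩| = 95.
390^95 mod 761 = 1.
Since 1 = 1, 390 lies in the subgroup.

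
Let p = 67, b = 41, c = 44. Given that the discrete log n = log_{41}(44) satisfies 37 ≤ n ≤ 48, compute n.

41

Compute 41^37 mod 67 = 31, then multiply by 41 repeatedly:
  41^37=31  41^38=65  41^39=52  41^40=55  41^41=44
Found 44 at exponent 41.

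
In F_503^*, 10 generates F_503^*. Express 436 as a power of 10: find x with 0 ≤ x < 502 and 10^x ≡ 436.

385

Baby-step giant-step with m = ceil(sqrt(502)) = 23.
Baby table (10^j mod 503 for j=0..22):
  0:1  1:10  2:100  3:497  4:443  5:406  6:36  7:360
  8:79  9:287  10:355  11:29  12:290  13:385  14:329  15:272
  16:205  17:38  18:380  19:279  20:275  21:235  22:338
Giant step factor: 10^(-23) ≡ 371 (mod 503).
Scan 436·371^i mod 503 for i = 0, 1, …:
  i=0: 436   i=1: 293   i=2: 55   i=3: 285
  i=4: 105   i=5: 224   i=6: 109   i=7: 199
  i=8: 391   i=9: 197     …   i=15: 175
  i=16: 38
Match at i=16, j=17: x = 16·23 + 17 = 385.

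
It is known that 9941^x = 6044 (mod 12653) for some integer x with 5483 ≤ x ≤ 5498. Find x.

5483

Compute 9941^5483 mod 12653 = 6044, then multiply by 9941 repeatedly:
  9941^5483=6044
Found 6044 at exponent 5483.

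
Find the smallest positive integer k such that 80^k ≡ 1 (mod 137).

The order of 80 must divide p − 1 = 136 = 2^3 · 17.
Divisors: 1, 2, 4, 8, 17, 34, 68, 136.
Check each in increasing order: 80^1 ≡ 80;  80^2 ≡ 98;  80^4 ≡ 14;  80^8 ≡ 59;  80^17 ≡ 96;  80^34 ≡ 37;  80^68 ≡ 136;  80^136 ≡ 1.
Smallest exponent giving 1 is 136.

136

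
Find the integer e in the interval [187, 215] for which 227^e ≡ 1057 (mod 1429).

Compute 227^187 mod 1429 = 382, then multiply by 227 repeatedly:
  227^187=382  227^188=974  227^189=1032  227^190=1337  227^191=551
  227^192=754  227^193=1107  227^194=1214  227^195=1210  227^196=302
  227^197=1391  227^198=1377  227^199=1057
Found 1057 at exponent 199.

199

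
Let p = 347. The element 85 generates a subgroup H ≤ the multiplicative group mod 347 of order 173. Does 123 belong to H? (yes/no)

123 ∈ ⟨85⟩ iff 123^173 ≡ 1 (mod 347), since |⟨85⟩| = 173.
123^173 mod 347 = 346.
Since 346 ≠ 1, 123 does not lie in the subgroup.

no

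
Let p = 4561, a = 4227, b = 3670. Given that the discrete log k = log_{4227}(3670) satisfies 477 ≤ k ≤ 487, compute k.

483

Compute 4227^477 mod 4561 = 3250, then multiply by 4227 repeatedly:
  4227^477=3250  4227^478=18  4227^479=3110  4227^480=1168  4227^481=2134
  4227^482=3321  4227^483=3670
Found 3670 at exponent 483.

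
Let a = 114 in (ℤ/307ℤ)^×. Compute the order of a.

The order of 114 must divide p − 1 = 306 = 2 · 3^2 · 17.
Divisors: 1, 2, 3, 6, 9, 17, 18, 34, 51, 102, 153, 306.
Check each in increasing order: 114^1 ≡ 114;  114^2 ≡ 102;  114^3 ≡ 269;  114^6 ≡ 216;  114^9 ≡ 81;  114^17 ≡ 1.
Smallest exponent giving 1 is 17.

17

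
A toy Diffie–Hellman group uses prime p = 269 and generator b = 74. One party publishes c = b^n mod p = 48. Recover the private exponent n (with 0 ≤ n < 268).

49

Baby-step giant-step with m = ceil(sqrt(268)) = 17.
Baby table (74^j mod 269 for j=0..16):
  0:1  1:74  2:96  3:110  4:70  5:69  6:264  7:168
  8:58  9:257  10:188  11:193  12:25  13:236  14:248  15:60
  16:136
Giant step factor: 74^(-17) ≡ 206 (mod 269).
Scan 48·206^i mod 269 for i = 0, 1, …:
  i=0: 48   i=1: 204   i=2: 60
Match at i=2, j=15: n = 2·17 + 15 = 49.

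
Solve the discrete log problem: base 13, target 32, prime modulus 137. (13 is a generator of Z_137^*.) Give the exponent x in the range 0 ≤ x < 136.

Baby-step giant-step with m = ceil(sqrt(136)) = 12.
Baby table (13^j mod 137 for j=0..11):
  0:1  1:13  2:32  3:5  4:65  5:23  6:25  7:51
  8:115  9:125  10:118  11:27
Giant step factor: 13^(-12) ≡ 121 (mod 137).
Scan 32·121^i mod 137 for i = 0, 1, …:
  i=0: 32
Match at i=0, j=2: x = 0·12 + 2 = 2.

2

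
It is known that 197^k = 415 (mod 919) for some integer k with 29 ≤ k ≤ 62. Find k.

Compute 197^29 mod 919 = 388, then multiply by 197 repeatedly:
  197^29=388  197^30=159  197^31=77  197^32=465  197^33=624
  197^34=701  197^35=247  197^36=871  197^37=653  197^38=900
  197^39=852  197^40=586  197^41=567  197^42=500  197^43=167
  197^44=734  197^45=315  197^46=482  197^47=297  197^48=612
  197^49=175  197^50=472  197^51=165  197^52=340  197^53=812
  197^54=58  197^55=398  197^56=291  197^57=349  197^58=747
  197^59=119  197^60=468  197^61=296  197^62=415
Found 415 at exponent 62.

62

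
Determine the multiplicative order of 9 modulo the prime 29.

The order of 9 must divide p − 1 = 28 = 2^2 · 7.
Divisors: 1, 2, 4, 7, 14, 28.
Check each in increasing order: 9^1 ≡ 9;  9^2 ≡ 23;  9^4 ≡ 7;  9^7 ≡ 28;  9^14 ≡ 1.
Smallest exponent giving 1 is 14.

14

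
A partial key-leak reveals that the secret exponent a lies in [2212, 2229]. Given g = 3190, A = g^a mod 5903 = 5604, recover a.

Compute 3190^2212 mod 5903 = 1350, then multiply by 3190 repeatedly:
  3190^2212=1350  3190^2213=3213  3190^2214=1862  3190^2215=1362  3190^2216=172
  3190^2217=5604
Found 5604 at exponent 2217.

2217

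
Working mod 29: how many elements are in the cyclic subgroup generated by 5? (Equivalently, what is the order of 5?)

14

The order of 5 must divide p − 1 = 28 = 2^2 · 7.
Divisors: 1, 2, 4, 7, 14, 28.
Check each in increasing order: 5^1 ≡ 5;  5^2 ≡ 25;  5^4 ≡ 16;  5^7 ≡ 28;  5^14 ≡ 1.
Smallest exponent giving 1 is 14.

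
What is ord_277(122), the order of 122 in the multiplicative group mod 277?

46

The order of 122 must divide p − 1 = 276 = 2^2 · 3 · 23.
Divisors: 1, 2, 3, 4, 6, 12, 23, 46, 69, 92, 138, 276.
Check each in increasing order: 122^1 ≡ 122;  122^2 ≡ 203;  122^3 ≡ 113;  122^4 ≡ 213;  122^6 ≡ 27;  122^12 ≡ 175;  122^23 ≡ 276;  122^46 ≡ 1.
Smallest exponent giving 1 is 46.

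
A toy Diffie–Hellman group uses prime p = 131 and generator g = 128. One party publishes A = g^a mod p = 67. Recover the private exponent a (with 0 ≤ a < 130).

Baby-step giant-step with m = ceil(sqrt(130)) = 12.
Baby table (128^j mod 131 for j=0..11):
  0:1  1:128  2:9  3:104  4:81  5:19  6:74  7:40
  8:11  9:98  10:99  11:96
Giant step factor: 128^(-12) ≡ 5 (mod 131).
Scan 67·5^i mod 131 for i = 0, 1, …:
  i=0: 67   i=1: 73   i=2: 103   i=3: 122
  i=4: 86   i=5: 37   i=6: 54   i=7: 8
  i=8: 40
Match at i=8, j=7: a = 8·12 + 7 = 103.

103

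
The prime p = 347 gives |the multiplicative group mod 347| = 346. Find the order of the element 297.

The order of 297 must divide p − 1 = 346 = 2 · 173.
Divisors: 1, 2, 173, 346.
Check each in increasing order: 297^1 ≡ 297;  297^2 ≡ 71;  297^173 ≡ 1.
Smallest exponent giving 1 is 173.

173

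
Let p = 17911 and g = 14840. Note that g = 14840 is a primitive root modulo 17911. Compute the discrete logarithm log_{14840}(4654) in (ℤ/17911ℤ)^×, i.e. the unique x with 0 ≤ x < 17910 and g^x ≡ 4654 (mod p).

12238

Baby-step giant-step with m = ceil(sqrt(17910)) = 134.
Baby table (14840^j mod 17911 for j=0..133):
  0:1  1:14840  2:9855  3:4885  4:7583  5:14818  6:5773  7:3007
  8:7579  9:9191  10:2175  11:1378  12:13069  13:3652  14:14905  15:7261
  16:664  17:2710  18:6205  19:1749  20:2121  21:6013  22:318  23:8527
  24:17376  25:13084  26:11320  27:1531  28:8892  29:6943  30:10048  31:3245
  32:11032  33:8340  34:590  35:15032  36:11286  37:16390  38:14131  39:2052
  40:2980  41:941  42:11771  43:13568  44:11569  45:7025  46:8980  47:5360
  48:17560  49:3261  50:15629  51:4821  52:7106  53:10983  54:15531  55:1292
  56:8510  57:15850  58:6748  59:17830  60:15908  61:7740  62:16268  63:12662
  64:17690  65:15984  66:7187  67:12986  68:7791  69:2935  70:13759  71:16071
  72:8675  73:10643  74:2922  75:17860  76:13333  77:16814  78:1619  79:7309
  80:14455  81:10064  82:7842  83:7513  84:14856  85:14452  86:1366  87:14099
  88:10769  89:10018  90:5820  91:1958  92:5078  93:5943  94:356  95:17206
  96:15735  97:1693  98:12898  99:9374  100:13334  101:13743  102:11474  103:12194
  104:4127  105:6971  106:13615  107:10520  108:4524  109:5732  110:3541  111:15477
  112:5927  113:13670  114:2814  115:9219  116:5742  117:8653  118:6561  119:1044
  120:17856  121:7706  122:13216  123:17901  124:12799  125:8916  126:4883  127:13725
  128:13019  129:13914  130:5752  131:13765  132:15556  133:14072
Giant step factor: 14840^(-134) ≡ 7761 (mod 17911).
Scan 4654·7761^i mod 17911 for i = 0, 1, …:
  i=0: 4654   i=1: 11118   i=2: 9511   i=3: 3640
  i=4: 4393   i=5: 9440   i=6: 7850   i=7: 8539
  i=8: 479   i=9: 9942     …   i=90: 4991
  i=91: 11569
Match at i=91, j=44: x = 91·134 + 44 = 12238.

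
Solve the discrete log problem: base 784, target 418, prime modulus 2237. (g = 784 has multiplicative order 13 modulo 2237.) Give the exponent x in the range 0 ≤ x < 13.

Successive powers of 784 modulo 2237:
  784^0=1  784^1=784  784^2=1718  784^3=238  784^4=921  784^5=1750
  784^6=719  784^7=2209  784^8=418
So 784^8 ≡ 418 (mod 2237), giving x = 8.

8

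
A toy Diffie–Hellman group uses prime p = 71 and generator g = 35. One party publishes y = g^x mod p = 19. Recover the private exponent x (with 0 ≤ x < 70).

44

Baby-step giant-step with m = ceil(sqrt(70)) = 9.
Baby table (35^j mod 71 for j=0..8):
  0:1  1:35  2:18  3:62  4:40  5:51  6:10  7:66
  8:38
Giant step factor: 35^(-9) ≡ 56 (mod 71).
Scan 19·56^i mod 71 for i = 0, 1, …:
  i=0: 19   i=1: 70   i=2: 15   i=3: 59
  i=4: 38
Match at i=4, j=8: x = 4·9 + 8 = 44.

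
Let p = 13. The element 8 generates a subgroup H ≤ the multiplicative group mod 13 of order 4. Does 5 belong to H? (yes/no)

yes

5 ∈ ⟨8⟩ iff 5^4 ≡ 1 (mod 13), since |⟨8⟩| = 4.
5^4 mod 13 = 1.
Since 1 = 1, 5 lies in the subgroup.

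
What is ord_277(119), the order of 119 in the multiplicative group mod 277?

276

The order of 119 must divide p − 1 = 276 = 2^2 · 3 · 23.
Divisors: 1, 2, 3, 4, 6, 12, 23, 46, 69, 92, 138, 276.
Check each in increasing order: 119^1 ≡ 119;  119^2 ≡ 34;  119^3 ≡ 168;  119^4 ≡ 48;  119^6 ≡ 247;  119^12 ≡ 69;  119^23 ≡ 182;  119^46 ≡ 161;  119^69 ≡ 217;  119^92 ≡ 160;  119^138 ≡ 276;  119^276 ≡ 1.
Smallest exponent giving 1 is 276.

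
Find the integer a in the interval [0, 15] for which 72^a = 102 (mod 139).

5

Compute 72^0 mod 139 = 1, then multiply by 72 repeatedly:
  72^0=1  72^1=72  72^2=41  72^3=33  72^4=13
  72^5=102
Found 102 at exponent 5.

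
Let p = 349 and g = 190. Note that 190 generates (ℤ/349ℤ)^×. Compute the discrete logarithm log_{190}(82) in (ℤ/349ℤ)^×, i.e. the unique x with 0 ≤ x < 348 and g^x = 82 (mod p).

215

Baby-step giant-step with m = ceil(sqrt(348)) = 19.
Baby table (190^j mod 349 for j=0..18):
  0:1  1:190  2:153  3:103  4:26  5:54  6:139  7:235
  8:327  9:8  10:124  11:177  12:126  13:208  14:83  15:65
  16:135  17:173  18:64
Giant step factor: 190^(-19) ≡ 184 (mod 349).
Scan 82·184^i mod 349 for i = 0, 1, …:
  i=0: 82   i=1: 81   i=2: 246   i=3: 243
  i=4: 40   i=5: 31   i=6: 120   i=7: 93
  i=8: 11   i=9: 279   i=10: 33   i=11: 139
Match at i=11, j=6: x = 11·19 + 6 = 215.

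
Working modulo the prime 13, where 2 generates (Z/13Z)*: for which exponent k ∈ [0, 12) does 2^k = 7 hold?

11

Successive powers of 2 modulo 13:
  2^0=1  2^1=2  2^2=4  2^3=8  2^4=3  2^5=6
  2^6=12  2^7=11  2^8=9  2^9=5  2^10=10  2^11=7
So 2^11 ≡ 7 (mod 13), giving k = 11.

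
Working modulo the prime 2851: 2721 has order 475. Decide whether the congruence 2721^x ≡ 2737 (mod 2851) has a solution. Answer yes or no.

2737 ∈ ⟨2721⟩ iff 2737^475 ≡ 1 (mod 2851), since |⟨2721⟩| = 475.
2737^475 mod 2851 = 1.
Since 1 = 1, 2737 lies in the subgroup.

yes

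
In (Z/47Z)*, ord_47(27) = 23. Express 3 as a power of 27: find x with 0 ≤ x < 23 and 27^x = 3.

8

Successive powers of 27 modulo 47:
  27^0=1  27^1=27  27^2=24  27^3=37  27^4=12  27^5=42
  27^6=6  27^7=21  27^8=3
So 27^8 ≡ 3 (mod 47), giving x = 8.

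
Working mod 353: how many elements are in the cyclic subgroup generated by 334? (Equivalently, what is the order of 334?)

176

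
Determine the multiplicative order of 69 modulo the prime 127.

63

The order of 69 must divide p − 1 = 126 = 2 · 3^2 · 7.
Divisors: 1, 2, 3, 6, 7, 9, 14, 18, 21, 42, 63, 126.
Check each in increasing order: 69^1 ≡ 69;  69^2 ≡ 62;  69^3 ≡ 87;  69^6 ≡ 76;  69^7 ≡ 37;  69^9 ≡ 8;  69^14 ≡ 99;  69^18 ≡ 64;  69^21 ≡ 107;  69^42 ≡ 19;  69^63 ≡ 1.
Smallest exponent giving 1 is 63.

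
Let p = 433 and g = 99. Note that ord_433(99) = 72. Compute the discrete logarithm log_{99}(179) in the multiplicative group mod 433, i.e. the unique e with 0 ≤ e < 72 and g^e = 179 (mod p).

54

Baby-step giant-step with m = ceil(sqrt(72)) = 9.
Baby table (99^j mod 433 for j=0..8):
  0:1  1:99  2:275  3:379  4:283  5:305  6:318  7:306
  8:417
Giant step factor: 99^(-9) ≡ 79 (mod 433).
Scan 179·79^i mod 433 for i = 0, 1, …:
  i=0: 179   i=1: 285   i=2: 432   i=3: 354
  i=4: 254   i=5: 148   i=6: 1
Match at i=6, j=0: e = 6·9 + 0 = 54.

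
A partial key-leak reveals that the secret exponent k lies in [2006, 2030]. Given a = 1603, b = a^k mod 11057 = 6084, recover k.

2016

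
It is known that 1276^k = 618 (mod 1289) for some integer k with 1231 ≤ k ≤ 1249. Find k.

1238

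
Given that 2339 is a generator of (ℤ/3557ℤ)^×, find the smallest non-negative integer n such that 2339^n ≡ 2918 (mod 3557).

1417

Baby-step giant-step with m = ceil(sqrt(3556)) = 60.
Baby table (2339^j mod 3557 for j=0..59):
  0:1  1:2339  2:255  3:2426  4:999  5:3269  6:2198  7:1257
  8:2041  9:405  10:1133  11:122  12:798  13:2654  14:741  15:940
  16:434  17:1381  18:403  19:12  20:3169  21:3060  22:656  23:1317
  24:101  25:1477  26:856  27:3150  28:1303  29:2925  30:1464  31:2462
  32:3392  33:1778  34:609  35:1651  36:2344  37:1279  38:144  39:2458
  40:1150  41:758  42:1576  43:1212  44:3496  45:3158  46:2230  47:1408
  48:3087  49:3340  50:1088  51:1577  52:3551  53:194  54:2027  55:3229
  56:1120  57:1728  58:1040  59:3129
Giant step factor: 2339^(-60) ≡ 1678 (mod 3557).
Scan 2918·1678^i mod 3557 for i = 0, 1, …:
  i=0: 2918   i=1: 1972   i=2: 1006   i=3: 2050
  i=4: 281   i=5: 1994   i=6: 2352   i=7: 1943
  i=8: 2142   i=9: 1706     …   i=22: 2394
  i=23: 1279
Match at i=23, j=37: n = 23·60 + 37 = 1417.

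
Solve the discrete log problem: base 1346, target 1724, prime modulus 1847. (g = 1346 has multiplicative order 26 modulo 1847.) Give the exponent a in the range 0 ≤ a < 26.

Successive powers of 1346 modulo 1847:
  1346^0=1  1346^1=1346  1346^2=1656  1346^3=1494  1346^4=1388  1346^5=931
  1346^6=860  1346^7=1338  1346^8=123  1346^9=1175  1346^10=518  1346^11=909
  1346^12=800  1346^13=1846  1346^14=501  1346^15=191  1346^16=353  1346^17=459
  1346^18=916  1346^19=987  1346^20=509  1346^21=1724
So 1346^21 ≡ 1724 (mod 1847), giving a = 21.

21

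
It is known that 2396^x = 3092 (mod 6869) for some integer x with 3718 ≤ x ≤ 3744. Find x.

Compute 2396^3718 mod 6869 = 6858, then multiply by 2396 repeatedly:
  2396^3718=6858  2396^3719=1120  2396^3720=4610  2396^3721=208  2396^3722=3800
  2396^3723=3375  2396^3724=1687  2396^3725=3080  2396^3726=2374  2396^3727=572
  2396^3728=3581  2396^3729=695  2396^3730=2922  2396^3731=1601  2396^3732=3094
  2396^3733=1573  2396^3734=4696  2396^3735=194  2396^3736=4601  2396^3737=6120
  2396^3738=5074  2396^3739=6043  2396^3740=6045  2396^3741=3968  2396^3742=632
  2396^3743=3092
Found 3092 at exponent 3743.

3743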